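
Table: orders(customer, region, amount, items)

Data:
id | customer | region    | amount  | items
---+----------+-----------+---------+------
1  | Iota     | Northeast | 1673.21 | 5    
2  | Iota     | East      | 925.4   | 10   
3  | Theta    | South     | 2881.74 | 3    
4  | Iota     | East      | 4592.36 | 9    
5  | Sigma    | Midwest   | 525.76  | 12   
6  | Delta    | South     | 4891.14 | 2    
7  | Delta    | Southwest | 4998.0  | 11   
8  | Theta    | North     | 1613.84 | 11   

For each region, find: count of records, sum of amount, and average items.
SELECT region,
       COUNT(*) as cnt,
       SUM(amount) as total_amount,
       AVG(items) as avg_items
FROM orders
GROUP BY region

Result:
  East: 2 records, 5517.76 total amount, 9.50 avg items
  Midwest: 1 records, 525.76 total amount, 12.00 avg items
  North: 1 records, 1613.84 total amount, 11.00 avg items
  Northeast: 1 records, 1673.21 total amount, 5.00 avg items
  South: 2 records, 7772.88 total amount, 2.50 avg items
  Southwest: 1 records, 4998.00 total amount, 11.00 avg items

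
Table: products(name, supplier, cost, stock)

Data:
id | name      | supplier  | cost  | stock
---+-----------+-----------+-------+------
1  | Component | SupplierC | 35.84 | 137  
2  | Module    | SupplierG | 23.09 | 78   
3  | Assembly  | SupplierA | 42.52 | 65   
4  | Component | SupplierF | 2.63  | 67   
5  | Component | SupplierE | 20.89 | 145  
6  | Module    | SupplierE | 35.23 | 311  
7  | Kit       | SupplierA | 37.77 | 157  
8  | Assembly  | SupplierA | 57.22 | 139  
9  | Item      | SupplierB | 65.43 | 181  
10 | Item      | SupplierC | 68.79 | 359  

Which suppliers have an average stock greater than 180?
SELECT supplier, AVG(stock)
FROM products
GROUP BY supplier
HAVING AVG(stock) > 180

Result:
  SupplierB: avg=181.00
  SupplierC: avg=248.00
  SupplierE: avg=228.00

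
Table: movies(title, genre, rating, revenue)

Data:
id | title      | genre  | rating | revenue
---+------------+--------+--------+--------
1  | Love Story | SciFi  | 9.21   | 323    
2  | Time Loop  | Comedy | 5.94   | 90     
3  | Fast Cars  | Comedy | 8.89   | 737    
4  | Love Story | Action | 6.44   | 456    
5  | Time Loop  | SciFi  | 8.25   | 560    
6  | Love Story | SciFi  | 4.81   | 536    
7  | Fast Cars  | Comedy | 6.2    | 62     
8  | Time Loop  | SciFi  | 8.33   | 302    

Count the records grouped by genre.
SELECT genre, COUNT(*) as count
FROM movies
GROUP BY genre

Result:
  Action: 1
  Comedy: 3
  SciFi: 4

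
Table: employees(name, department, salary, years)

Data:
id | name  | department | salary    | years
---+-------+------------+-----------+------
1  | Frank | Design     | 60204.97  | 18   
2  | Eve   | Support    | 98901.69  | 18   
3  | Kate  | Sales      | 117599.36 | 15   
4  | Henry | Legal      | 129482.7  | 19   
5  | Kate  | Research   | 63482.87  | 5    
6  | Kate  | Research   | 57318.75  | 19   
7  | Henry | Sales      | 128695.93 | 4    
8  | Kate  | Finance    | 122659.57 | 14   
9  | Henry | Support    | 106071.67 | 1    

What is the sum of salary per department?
SELECT department, SUM(salary) as result
FROM employees
GROUP BY department

Result:
  Design: 60204.97
  Finance: 122659.57
  Legal: 129482.70
  Research: 120801.62
  Sales: 246295.29
  Support: 204973.36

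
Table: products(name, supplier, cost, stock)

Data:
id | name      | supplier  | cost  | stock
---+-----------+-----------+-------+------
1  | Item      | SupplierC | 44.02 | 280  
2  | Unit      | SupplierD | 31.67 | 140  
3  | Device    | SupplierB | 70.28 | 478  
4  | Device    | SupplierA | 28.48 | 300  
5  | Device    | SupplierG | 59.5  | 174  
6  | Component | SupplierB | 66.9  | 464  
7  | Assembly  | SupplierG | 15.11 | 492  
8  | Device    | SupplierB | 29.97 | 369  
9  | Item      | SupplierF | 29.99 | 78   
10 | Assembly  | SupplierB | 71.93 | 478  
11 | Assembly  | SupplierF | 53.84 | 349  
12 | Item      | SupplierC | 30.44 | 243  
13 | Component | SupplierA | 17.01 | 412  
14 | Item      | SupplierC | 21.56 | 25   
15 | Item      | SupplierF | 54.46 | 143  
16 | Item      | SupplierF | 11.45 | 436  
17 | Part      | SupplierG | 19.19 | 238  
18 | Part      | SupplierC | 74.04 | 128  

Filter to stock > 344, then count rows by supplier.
SELECT supplier, COUNT(*)
FROM products
WHERE stock > 344
GROUP BY supplier

Note: WHERE filters rows before grouping.

Result:
  SupplierA: 1
  SupplierB: 4
  SupplierF: 2
  SupplierG: 1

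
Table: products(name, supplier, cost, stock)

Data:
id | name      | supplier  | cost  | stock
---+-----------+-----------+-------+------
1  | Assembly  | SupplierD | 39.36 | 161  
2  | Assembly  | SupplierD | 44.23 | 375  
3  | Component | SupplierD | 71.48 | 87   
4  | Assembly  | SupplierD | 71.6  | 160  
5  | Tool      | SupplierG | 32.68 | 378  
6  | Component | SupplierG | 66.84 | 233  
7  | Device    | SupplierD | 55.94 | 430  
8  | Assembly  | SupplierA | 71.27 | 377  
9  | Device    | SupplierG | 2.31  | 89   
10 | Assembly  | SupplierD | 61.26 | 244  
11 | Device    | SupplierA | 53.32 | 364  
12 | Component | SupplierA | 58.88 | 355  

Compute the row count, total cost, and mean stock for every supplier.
SELECT supplier,
       COUNT(*) as cnt,
       SUM(cost) as total_cost,
       AVG(stock) as avg_stock
FROM products
GROUP BY supplier

Result:
  SupplierA: 3 records, 183.47 total cost, 365.33 avg stock
  SupplierD: 6 records, 343.87 total cost, 242.83 avg stock
  SupplierG: 3 records, 101.83 total cost, 233.33 avg stock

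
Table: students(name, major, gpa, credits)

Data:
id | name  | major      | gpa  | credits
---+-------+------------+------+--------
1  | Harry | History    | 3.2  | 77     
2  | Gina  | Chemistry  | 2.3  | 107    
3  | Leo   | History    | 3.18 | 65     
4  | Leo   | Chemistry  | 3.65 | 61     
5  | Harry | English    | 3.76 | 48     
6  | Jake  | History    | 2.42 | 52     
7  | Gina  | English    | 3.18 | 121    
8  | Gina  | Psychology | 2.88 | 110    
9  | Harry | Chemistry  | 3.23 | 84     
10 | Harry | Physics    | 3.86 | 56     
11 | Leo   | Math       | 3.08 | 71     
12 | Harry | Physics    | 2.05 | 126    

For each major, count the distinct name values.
SELECT major, COUNT(DISTINCT name)
FROM students
GROUP BY major

Result:
  Chemistry: 3 distinct
  English: 2 distinct
  History: 3 distinct
  Math: 1 distinct
  Physics: 1 distinct
  Psychology: 1 distinct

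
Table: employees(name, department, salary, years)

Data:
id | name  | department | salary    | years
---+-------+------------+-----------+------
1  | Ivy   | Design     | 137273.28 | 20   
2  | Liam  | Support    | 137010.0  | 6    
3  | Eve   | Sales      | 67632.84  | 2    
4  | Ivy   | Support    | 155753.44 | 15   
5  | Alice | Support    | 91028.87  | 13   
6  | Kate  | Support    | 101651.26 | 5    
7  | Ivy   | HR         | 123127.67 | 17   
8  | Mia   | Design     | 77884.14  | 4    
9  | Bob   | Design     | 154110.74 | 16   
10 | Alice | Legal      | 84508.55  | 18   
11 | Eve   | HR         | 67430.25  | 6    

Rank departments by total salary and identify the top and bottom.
SELECT department, SUM(salary)
FROM employees
GROUP BY department
ORDER BY SUM(salary)

All groups:
  Sales: 67632.84
  Legal: 84508.55
  HR: 190557.92
  Design: 369268.16
  Support: 485443.57

Highest: Support (485443.57)
Lowest: Sales (67632.84)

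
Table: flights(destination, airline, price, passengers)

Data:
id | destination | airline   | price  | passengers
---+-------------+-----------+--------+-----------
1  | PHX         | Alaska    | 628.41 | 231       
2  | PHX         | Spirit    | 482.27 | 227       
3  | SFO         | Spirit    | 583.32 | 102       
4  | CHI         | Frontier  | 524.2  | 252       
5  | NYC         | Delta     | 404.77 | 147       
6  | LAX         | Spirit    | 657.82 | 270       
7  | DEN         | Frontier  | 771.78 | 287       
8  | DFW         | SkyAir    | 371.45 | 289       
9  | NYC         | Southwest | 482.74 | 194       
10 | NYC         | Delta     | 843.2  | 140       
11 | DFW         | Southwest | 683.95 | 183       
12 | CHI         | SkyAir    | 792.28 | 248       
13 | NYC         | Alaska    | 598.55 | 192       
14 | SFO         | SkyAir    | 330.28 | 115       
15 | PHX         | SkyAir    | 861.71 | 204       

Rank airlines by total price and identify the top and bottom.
SELECT airline, SUM(price)
FROM flights
GROUP BY airline
ORDER BY SUM(price)

All groups:
  Southwest: 1166.69
  Alaska: 1226.96
  Delta: 1247.97
  Frontier: 1295.98
  Spirit: 1723.41
  SkyAir: 2355.72

Highest: SkyAir (2355.72)
Lowest: Southwest (1166.69)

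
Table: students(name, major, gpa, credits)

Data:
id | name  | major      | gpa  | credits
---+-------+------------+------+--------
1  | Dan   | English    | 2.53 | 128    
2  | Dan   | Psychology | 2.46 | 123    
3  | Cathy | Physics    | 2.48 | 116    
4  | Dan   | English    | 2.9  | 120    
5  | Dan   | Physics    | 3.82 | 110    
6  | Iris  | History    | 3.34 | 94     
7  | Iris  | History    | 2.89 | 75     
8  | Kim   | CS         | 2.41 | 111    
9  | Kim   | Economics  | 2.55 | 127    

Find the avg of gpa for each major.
SELECT major, AVG(gpa) as result
FROM students
GROUP BY major

Result:
  CS: 2.41
  Economics: 2.55
  English: 2.72
  History: 3.12
  Physics: 3.15
  Psychology: 2.46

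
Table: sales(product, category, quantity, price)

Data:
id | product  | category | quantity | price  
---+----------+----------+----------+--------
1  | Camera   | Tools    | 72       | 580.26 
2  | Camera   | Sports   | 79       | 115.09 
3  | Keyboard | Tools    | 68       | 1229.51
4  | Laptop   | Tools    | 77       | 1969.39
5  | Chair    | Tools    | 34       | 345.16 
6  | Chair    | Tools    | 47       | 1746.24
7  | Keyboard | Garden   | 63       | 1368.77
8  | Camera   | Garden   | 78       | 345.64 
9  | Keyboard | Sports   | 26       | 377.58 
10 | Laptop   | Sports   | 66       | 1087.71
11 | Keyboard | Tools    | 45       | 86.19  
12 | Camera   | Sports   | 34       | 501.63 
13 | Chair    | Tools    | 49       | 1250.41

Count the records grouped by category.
SELECT category, COUNT(*) as count
FROM sales
GROUP BY category

Result:
  Garden: 2
  Sports: 4
  Tools: 7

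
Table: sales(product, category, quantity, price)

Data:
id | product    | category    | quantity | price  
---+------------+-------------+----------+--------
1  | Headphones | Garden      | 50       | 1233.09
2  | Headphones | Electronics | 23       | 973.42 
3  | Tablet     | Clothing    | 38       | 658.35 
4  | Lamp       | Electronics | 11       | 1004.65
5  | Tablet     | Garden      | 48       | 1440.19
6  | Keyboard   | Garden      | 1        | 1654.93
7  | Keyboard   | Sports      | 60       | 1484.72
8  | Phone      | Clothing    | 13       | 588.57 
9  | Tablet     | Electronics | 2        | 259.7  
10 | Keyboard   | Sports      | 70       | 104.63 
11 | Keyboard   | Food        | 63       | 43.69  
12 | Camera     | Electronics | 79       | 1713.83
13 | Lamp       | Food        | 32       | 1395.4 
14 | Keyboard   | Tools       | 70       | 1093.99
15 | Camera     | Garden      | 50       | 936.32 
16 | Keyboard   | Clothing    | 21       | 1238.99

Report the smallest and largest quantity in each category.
SELECT category, MIN(quantity), MAX(quantity)
FROM sales
GROUP BY category

Result:
  Clothing: min=13, max=38
  Electronics: min=2, max=79
  Food: min=32, max=63
  Garden: min=1, max=50
  Sports: min=60, max=70
  Tools: min=70, max=70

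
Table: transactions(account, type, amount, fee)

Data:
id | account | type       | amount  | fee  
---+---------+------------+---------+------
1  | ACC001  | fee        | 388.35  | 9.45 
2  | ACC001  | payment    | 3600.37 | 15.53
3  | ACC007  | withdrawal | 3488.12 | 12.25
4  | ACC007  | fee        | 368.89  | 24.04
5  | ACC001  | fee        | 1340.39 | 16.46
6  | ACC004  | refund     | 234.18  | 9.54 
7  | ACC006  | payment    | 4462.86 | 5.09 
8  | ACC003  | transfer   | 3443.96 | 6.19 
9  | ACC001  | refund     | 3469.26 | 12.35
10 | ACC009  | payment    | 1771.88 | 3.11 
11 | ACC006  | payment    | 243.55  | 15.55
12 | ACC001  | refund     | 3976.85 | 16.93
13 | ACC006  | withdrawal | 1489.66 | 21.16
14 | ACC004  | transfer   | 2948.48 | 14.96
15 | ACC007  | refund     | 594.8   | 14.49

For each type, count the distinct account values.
SELECT type, COUNT(DISTINCT account)
FROM transactions
GROUP BY type

Result:
  fee: 2 distinct
  payment: 3 distinct
  refund: 3 distinct
  transfer: 2 distinct
  withdrawal: 2 distinct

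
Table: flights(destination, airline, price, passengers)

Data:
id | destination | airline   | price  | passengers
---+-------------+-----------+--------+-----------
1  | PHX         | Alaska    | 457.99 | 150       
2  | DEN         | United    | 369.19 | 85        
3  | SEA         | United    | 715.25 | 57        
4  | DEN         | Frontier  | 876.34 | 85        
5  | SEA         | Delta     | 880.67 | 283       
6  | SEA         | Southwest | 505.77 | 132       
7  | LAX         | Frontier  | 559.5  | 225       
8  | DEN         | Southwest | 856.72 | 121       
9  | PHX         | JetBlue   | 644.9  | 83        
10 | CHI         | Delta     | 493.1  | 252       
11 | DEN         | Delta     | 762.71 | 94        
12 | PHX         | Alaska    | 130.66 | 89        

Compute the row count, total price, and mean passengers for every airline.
SELECT airline,
       COUNT(*) as cnt,
       SUM(price) as total_price,
       AVG(passengers) as avg_passengers
FROM flights
GROUP BY airline

Result:
  Alaska: 2 records, 588.65 total price, 119.50 avg passengers
  Delta: 3 records, 2136.48 total price, 209.67 avg passengers
  Frontier: 2 records, 1435.84 total price, 155.00 avg passengers
  JetBlue: 1 records, 644.90 total price, 83.00 avg passengers
  Southwest: 2 records, 1362.49 total price, 126.50 avg passengers
  United: 2 records, 1084.44 total price, 71.00 avg passengers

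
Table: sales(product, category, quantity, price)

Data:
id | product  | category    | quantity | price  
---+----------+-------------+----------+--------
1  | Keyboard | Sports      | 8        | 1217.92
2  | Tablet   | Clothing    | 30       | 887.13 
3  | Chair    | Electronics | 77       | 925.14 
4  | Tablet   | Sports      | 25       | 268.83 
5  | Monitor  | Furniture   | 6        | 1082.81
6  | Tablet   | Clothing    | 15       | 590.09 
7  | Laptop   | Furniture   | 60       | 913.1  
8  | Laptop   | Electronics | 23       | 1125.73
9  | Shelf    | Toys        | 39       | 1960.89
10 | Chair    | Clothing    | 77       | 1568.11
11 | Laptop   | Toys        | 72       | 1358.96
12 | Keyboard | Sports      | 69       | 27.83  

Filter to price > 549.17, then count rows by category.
SELECT category, COUNT(*)
FROM sales
WHERE price > 549.17
GROUP BY category

Note: WHERE filters rows before grouping.

Result:
  Clothing: 3
  Electronics: 2
  Furniture: 2
  Sports: 1
  Toys: 2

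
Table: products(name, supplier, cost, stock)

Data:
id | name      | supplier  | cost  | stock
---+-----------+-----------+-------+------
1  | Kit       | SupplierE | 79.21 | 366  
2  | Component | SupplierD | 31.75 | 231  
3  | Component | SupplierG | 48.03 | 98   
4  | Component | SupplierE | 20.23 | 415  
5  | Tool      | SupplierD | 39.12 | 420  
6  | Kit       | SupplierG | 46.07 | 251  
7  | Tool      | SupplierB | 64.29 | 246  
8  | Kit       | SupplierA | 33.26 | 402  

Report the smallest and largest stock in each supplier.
SELECT supplier, MIN(stock), MAX(stock)
FROM products
GROUP BY supplier

Result:
  SupplierA: min=402, max=402
  SupplierB: min=246, max=246
  SupplierD: min=231, max=420
  SupplierE: min=366, max=415
  SupplierG: min=98, max=251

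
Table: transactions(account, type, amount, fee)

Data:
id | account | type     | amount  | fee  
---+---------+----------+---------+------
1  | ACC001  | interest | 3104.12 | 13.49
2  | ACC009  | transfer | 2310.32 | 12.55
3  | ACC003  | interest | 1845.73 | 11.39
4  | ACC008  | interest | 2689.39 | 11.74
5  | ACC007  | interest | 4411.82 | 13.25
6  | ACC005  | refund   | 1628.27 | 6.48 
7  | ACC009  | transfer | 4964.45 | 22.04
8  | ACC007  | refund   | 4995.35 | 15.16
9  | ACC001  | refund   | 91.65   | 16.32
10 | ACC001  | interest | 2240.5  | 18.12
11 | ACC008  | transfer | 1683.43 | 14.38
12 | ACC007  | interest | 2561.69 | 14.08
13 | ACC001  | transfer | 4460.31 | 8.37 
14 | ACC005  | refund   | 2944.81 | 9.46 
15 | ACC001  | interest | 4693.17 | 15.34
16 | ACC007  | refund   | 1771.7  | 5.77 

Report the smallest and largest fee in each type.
SELECT type, MIN(fee), MAX(fee)
FROM transactions
GROUP BY type

Result:
  interest: min=11.39, max=18.12
  refund: min=5.77, max=16.32
  transfer: min=8.37, max=22.04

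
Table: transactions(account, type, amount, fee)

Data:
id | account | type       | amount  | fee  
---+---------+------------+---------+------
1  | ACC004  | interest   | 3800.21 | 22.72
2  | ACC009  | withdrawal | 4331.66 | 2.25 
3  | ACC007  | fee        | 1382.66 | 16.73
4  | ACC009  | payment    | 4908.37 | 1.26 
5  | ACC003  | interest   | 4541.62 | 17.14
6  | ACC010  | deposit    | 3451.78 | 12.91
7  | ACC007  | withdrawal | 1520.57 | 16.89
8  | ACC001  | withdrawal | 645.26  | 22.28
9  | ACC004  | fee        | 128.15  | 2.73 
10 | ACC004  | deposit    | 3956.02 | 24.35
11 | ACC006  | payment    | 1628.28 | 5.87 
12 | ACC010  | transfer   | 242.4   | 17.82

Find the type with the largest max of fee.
SELECT type, MAX(fee) as val
FROM transactions
GROUP BY type
ORDER BY val DESC
LIMIT 1

Result: deposit with max(fee) = 24.35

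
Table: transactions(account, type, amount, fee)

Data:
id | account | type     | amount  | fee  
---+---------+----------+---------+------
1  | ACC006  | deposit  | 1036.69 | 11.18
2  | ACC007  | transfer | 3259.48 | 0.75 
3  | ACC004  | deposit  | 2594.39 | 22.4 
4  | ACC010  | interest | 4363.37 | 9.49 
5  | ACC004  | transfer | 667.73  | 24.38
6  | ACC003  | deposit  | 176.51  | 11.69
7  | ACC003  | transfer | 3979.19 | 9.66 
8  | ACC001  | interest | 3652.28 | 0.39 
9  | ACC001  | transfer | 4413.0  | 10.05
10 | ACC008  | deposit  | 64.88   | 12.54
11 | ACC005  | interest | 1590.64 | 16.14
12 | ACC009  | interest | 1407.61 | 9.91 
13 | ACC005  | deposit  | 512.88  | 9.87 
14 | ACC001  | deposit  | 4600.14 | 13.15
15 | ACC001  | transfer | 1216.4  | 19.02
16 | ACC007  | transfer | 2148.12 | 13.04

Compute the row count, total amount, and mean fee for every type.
SELECT type,
       COUNT(*) as cnt,
       SUM(amount) as total_amount,
       AVG(fee) as avg_fee
FROM transactions
GROUP BY type

Result:
  deposit: 6 records, 8985.49 total amount, 13.47 avg fee
  interest: 4 records, 11013.90 total amount, 8.98 avg fee
  transfer: 6 records, 15683.92 total amount, 12.82 avg fee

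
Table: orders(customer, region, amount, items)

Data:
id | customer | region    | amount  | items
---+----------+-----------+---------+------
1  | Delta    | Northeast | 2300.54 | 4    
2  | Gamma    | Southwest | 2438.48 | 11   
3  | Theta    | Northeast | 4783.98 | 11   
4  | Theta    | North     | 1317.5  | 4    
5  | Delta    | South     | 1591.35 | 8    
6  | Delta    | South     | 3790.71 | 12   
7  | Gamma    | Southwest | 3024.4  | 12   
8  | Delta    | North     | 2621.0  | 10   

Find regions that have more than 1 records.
SELECT region, COUNT(*) as cnt
FROM orders
GROUP BY region
HAVING COUNT(*) > 1

Result:
  North: 2
  Northeast: 2
  South: 2
  Southwest: 2

Note: HAVING filters groups after aggregation, WHERE filters rows before.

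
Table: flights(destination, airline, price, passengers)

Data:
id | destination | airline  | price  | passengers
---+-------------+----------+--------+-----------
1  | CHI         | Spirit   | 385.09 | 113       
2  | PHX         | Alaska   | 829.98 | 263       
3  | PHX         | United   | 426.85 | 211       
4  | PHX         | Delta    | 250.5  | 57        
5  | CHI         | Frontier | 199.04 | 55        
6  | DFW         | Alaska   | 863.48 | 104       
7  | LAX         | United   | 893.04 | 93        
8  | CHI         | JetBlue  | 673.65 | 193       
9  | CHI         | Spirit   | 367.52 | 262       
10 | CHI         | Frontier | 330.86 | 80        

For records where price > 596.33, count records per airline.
SELECT airline, COUNT(*)
FROM flights
WHERE price > 596.33
GROUP BY airline

Note: WHERE filters rows before grouping.

Result:
  Alaska: 2
  JetBlue: 1
  United: 1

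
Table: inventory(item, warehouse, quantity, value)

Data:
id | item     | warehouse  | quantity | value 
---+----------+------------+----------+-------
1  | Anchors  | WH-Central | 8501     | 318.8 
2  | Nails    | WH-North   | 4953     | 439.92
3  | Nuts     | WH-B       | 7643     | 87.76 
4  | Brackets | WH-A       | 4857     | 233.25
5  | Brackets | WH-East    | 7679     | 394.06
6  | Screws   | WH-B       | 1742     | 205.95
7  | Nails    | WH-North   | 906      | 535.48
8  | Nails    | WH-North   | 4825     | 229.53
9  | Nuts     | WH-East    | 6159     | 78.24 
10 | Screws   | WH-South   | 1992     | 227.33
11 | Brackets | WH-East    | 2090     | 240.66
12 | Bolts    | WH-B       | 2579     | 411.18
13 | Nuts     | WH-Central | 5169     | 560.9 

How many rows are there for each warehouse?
SELECT warehouse, COUNT(*) as count
FROM inventory
GROUP BY warehouse

Result:
  WH-A: 1
  WH-B: 3
  WH-Central: 2
  WH-East: 3
  WH-North: 3
  WH-South: 1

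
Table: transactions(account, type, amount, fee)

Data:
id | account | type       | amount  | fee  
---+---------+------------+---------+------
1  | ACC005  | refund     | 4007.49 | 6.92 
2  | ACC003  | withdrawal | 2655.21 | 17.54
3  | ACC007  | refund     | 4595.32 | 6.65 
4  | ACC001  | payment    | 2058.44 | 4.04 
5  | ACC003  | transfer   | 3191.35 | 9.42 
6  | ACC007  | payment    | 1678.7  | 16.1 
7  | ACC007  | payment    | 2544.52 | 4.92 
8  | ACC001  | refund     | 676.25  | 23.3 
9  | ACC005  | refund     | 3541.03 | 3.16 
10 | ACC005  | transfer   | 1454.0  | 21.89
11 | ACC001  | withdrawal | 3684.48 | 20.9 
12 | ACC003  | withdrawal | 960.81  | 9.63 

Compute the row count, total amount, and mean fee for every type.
SELECT type,
       COUNT(*) as cnt,
       SUM(amount) as total_amount,
       AVG(fee) as avg_fee
FROM transactions
GROUP BY type

Result:
  payment: 3 records, 6281.66 total amount, 8.35 avg fee
  refund: 4 records, 12820.09 total amount, 10.01 avg fee
  transfer: 2 records, 4645.35 total amount, 15.66 avg fee
  withdrawal: 3 records, 7300.50 total amount, 16.02 avg fee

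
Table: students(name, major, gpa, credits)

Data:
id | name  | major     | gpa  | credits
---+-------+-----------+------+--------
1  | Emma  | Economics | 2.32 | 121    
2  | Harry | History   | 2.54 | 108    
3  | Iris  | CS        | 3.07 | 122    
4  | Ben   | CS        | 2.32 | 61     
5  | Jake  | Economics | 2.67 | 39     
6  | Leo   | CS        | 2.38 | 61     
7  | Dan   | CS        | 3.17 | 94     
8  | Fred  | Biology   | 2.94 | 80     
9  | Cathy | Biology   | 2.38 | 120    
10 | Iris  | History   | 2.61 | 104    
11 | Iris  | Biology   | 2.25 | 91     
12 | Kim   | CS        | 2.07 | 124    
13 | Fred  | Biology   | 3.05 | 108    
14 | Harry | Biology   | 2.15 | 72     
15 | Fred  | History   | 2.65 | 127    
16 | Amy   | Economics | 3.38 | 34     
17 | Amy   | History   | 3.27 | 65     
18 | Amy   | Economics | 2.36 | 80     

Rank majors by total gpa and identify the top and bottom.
SELECT major, SUM(gpa)
FROM students
GROUP BY major
ORDER BY SUM(gpa)

All groups:
  Economics: 10.73
  History: 11.07
  Biology: 12.77
  CS: 13.01

Highest: CS (13.01)
Lowest: Economics (10.73)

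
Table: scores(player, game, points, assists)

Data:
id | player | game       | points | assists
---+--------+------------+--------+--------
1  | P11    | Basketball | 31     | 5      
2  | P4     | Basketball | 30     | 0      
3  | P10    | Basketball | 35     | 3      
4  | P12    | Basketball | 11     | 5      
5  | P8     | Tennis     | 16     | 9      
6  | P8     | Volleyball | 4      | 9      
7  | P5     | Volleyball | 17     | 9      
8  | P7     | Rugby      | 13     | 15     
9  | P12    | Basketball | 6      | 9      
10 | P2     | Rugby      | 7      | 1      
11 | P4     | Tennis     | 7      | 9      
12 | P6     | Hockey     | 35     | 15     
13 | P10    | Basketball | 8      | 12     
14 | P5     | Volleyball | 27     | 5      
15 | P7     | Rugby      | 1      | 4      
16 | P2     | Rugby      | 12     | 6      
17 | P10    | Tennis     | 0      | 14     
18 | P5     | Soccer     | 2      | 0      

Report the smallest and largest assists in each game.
SELECT game, MIN(assists), MAX(assists)
FROM scores
GROUP BY game

Result:
  Basketball: min=0, max=12
  Hockey: min=15, max=15
  Rugby: min=1, max=15
  Soccer: min=0, max=0
  Tennis: min=9, max=14
  Volleyball: min=5, max=9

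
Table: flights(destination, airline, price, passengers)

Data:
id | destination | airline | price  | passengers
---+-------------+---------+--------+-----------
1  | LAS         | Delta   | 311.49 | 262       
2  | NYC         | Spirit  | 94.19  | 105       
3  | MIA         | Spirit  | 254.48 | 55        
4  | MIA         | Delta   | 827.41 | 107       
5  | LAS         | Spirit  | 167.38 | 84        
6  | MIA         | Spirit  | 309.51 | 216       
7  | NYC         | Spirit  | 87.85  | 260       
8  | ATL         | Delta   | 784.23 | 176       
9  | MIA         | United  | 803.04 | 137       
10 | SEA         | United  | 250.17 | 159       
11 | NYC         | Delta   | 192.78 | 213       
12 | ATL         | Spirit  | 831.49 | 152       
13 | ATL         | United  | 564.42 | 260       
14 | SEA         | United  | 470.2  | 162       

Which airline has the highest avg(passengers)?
SELECT airline, AVG(passengers) as val
FROM flights
GROUP BY airline
ORDER BY val DESC
LIMIT 1

Result: Delta with avg(passengers) = 189.50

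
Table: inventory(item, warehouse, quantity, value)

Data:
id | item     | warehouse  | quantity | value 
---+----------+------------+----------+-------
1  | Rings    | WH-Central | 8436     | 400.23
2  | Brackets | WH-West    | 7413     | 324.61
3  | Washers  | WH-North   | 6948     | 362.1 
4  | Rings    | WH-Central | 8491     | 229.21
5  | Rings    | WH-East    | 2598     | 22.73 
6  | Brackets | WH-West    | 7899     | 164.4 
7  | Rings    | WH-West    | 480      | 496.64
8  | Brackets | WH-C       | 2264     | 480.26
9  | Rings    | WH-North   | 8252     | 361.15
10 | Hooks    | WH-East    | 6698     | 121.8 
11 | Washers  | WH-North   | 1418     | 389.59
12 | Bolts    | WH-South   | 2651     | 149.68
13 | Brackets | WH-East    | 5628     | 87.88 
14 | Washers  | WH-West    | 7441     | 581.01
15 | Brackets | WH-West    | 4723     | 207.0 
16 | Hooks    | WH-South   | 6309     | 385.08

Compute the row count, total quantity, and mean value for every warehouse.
SELECT warehouse,
       COUNT(*) as cnt,
       SUM(quantity) as total_quantity,
       AVG(value) as avg_value
FROM inventory
GROUP BY warehouse

Result:
  WH-C: 1 records, 2264 total quantity, 480.26 avg value
  WH-Central: 2 records, 16927 total quantity, 314.72 avg value
  WH-East: 3 records, 14924 total quantity, 77.47 avg value
  WH-North: 3 records, 16618 total quantity, 370.95 avg value
  WH-South: 2 records, 8960 total quantity, 267.38 avg value
  WH-West: 5 records, 27956 total quantity, 354.73 avg value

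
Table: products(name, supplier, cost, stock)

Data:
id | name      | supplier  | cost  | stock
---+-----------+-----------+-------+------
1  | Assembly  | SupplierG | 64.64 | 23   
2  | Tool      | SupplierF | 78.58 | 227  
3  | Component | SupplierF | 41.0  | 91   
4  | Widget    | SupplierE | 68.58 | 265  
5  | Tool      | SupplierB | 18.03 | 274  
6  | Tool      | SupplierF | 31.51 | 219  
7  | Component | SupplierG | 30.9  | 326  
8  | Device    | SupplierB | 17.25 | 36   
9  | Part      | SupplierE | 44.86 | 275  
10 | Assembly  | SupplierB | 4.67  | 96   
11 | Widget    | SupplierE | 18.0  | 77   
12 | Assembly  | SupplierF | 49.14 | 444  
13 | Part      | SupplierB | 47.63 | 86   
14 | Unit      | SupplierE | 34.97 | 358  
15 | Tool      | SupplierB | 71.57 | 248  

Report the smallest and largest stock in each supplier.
SELECT supplier, MIN(stock), MAX(stock)
FROM products
GROUP BY supplier

Result:
  SupplierB: min=36, max=274
  SupplierE: min=77, max=358
  SupplierF: min=91, max=444
  SupplierG: min=23, max=326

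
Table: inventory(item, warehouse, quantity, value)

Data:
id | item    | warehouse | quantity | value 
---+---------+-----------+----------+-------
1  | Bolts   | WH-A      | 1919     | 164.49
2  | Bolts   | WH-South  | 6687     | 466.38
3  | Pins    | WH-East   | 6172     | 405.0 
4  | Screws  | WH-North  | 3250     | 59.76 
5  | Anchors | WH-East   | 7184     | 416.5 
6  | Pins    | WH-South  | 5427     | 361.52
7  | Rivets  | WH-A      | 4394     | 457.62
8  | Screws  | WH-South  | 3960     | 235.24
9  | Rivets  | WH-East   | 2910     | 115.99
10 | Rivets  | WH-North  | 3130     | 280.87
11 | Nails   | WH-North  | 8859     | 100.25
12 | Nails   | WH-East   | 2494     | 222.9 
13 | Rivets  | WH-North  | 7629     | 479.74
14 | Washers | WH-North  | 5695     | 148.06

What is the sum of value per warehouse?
SELECT warehouse, SUM(value) as result
FROM inventory
GROUP BY warehouse

Result:
  WH-A: 622.11
  WH-East: 1160.39
  WH-North: 1068.68
  WH-South: 1063.14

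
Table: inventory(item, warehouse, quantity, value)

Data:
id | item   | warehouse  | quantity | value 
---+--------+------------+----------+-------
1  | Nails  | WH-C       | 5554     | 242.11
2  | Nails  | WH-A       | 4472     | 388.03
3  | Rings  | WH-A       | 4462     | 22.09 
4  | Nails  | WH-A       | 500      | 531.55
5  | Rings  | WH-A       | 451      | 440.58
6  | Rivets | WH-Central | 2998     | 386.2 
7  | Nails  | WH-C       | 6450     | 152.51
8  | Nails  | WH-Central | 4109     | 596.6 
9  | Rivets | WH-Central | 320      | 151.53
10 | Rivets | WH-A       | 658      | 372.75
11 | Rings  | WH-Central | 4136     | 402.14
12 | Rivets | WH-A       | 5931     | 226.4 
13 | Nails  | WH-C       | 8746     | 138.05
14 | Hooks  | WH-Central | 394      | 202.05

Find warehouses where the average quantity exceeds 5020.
SELECT warehouse, AVG(quantity)
FROM inventory
GROUP BY warehouse
HAVING AVG(quantity) > 5020

Result:
  WH-C: avg=6916.67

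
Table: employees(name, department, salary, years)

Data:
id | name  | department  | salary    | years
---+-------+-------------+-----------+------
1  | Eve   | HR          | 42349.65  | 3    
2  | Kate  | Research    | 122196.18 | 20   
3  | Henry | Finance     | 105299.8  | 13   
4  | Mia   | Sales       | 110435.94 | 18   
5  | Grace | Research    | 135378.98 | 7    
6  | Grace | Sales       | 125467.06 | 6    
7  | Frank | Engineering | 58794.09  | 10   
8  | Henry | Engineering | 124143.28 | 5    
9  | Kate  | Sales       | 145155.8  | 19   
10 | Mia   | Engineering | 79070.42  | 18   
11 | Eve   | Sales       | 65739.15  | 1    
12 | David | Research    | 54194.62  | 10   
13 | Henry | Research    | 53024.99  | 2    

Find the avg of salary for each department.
SELECT department, AVG(salary) as result
FROM employees
GROUP BY department

Result:
  Engineering: 87335.93
  Finance: 105299.80
  HR: 42349.65
  Research: 91198.69
  Sales: 111699.49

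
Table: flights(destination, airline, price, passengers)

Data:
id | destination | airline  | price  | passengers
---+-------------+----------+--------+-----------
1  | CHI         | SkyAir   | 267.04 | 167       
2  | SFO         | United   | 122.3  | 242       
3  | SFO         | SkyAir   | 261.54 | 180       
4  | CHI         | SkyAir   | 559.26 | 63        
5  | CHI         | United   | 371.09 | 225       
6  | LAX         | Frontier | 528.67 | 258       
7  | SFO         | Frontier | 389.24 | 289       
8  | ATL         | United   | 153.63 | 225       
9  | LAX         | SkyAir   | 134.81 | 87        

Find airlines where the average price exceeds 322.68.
SELECT airline, AVG(price)
FROM flights
GROUP BY airline
HAVING AVG(price) > 322.68

Result:
  Frontier: avg=458.96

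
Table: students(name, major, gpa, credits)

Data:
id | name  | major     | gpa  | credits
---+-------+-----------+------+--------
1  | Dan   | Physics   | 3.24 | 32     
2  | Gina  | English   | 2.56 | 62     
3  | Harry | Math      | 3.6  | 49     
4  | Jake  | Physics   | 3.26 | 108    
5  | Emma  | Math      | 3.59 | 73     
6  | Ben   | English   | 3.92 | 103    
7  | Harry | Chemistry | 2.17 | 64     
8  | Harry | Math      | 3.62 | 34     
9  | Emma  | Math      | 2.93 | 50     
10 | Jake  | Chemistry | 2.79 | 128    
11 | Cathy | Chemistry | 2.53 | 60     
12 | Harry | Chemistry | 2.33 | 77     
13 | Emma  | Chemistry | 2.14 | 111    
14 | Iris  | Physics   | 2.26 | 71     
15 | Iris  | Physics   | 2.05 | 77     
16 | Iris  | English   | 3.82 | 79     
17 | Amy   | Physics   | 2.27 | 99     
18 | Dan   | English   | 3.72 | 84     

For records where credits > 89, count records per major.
SELECT major, COUNT(*)
FROM students
WHERE credits > 89
GROUP BY major

Note: WHERE filters rows before grouping.

Result:
  Chemistry: 2
  English: 1
  Physics: 2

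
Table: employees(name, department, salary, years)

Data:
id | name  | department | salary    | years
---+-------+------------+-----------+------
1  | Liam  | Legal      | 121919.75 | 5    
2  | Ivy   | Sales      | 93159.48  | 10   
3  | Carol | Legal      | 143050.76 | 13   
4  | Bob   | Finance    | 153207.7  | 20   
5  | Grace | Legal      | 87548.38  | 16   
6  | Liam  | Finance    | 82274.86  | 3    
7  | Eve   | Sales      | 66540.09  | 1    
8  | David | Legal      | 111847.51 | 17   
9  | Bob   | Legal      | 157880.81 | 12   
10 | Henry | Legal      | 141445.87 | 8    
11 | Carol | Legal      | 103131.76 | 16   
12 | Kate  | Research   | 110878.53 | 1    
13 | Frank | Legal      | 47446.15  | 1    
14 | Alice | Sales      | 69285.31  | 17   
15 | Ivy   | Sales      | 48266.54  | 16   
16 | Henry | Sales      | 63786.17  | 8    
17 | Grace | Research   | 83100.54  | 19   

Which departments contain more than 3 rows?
SELECT department, COUNT(*) as cnt
FROM employees
GROUP BY department
HAVING COUNT(*) > 3

Result:
  Legal: 8
  Sales: 5

Note: HAVING filters groups after aggregation, WHERE filters rows before.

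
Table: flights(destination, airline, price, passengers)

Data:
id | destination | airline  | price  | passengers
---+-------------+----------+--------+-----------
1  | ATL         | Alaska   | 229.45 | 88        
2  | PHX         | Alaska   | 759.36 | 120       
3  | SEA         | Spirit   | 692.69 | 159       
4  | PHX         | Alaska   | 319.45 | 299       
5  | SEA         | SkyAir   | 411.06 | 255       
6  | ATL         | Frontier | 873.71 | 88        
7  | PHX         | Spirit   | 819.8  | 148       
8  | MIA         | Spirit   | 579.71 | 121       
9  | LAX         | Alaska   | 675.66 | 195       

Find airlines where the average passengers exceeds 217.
SELECT airline, AVG(passengers)
FROM flights
GROUP BY airline
HAVING AVG(passengers) > 217

Result:
  SkyAir: avg=255.00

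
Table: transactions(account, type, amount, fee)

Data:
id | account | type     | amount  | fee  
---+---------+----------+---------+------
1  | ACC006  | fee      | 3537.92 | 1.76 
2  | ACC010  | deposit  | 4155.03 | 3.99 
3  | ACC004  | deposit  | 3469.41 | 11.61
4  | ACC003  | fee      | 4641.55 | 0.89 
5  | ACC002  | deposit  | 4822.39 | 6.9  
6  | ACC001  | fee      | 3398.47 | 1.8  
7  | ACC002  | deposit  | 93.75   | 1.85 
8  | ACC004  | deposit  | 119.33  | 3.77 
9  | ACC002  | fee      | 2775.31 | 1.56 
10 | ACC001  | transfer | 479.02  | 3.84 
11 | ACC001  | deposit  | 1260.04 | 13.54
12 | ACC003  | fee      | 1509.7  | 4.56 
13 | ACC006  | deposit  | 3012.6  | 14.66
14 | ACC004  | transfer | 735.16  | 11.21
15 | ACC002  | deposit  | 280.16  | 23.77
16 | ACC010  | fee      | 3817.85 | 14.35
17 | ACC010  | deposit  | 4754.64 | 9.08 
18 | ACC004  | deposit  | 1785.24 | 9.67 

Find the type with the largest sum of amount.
SELECT type, SUM(amount) as val
FROM transactions
GROUP BY type
ORDER BY val DESC
LIMIT 1

Result: deposit with sum(amount) = 23752.59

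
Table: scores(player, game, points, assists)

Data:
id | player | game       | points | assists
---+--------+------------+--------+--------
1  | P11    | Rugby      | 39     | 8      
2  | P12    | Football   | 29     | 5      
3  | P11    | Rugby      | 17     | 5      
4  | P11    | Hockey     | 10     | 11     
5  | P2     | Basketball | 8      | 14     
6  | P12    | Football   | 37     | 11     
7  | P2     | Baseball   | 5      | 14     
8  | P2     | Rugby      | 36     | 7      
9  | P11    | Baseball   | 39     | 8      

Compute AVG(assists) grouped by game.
SELECT game, AVG(assists) as result
FROM scores
GROUP BY game

Result:
  Baseball: 11.00
  Basketball: 14.00
  Football: 8.00
  Hockey: 11.00
  Rugby: 6.67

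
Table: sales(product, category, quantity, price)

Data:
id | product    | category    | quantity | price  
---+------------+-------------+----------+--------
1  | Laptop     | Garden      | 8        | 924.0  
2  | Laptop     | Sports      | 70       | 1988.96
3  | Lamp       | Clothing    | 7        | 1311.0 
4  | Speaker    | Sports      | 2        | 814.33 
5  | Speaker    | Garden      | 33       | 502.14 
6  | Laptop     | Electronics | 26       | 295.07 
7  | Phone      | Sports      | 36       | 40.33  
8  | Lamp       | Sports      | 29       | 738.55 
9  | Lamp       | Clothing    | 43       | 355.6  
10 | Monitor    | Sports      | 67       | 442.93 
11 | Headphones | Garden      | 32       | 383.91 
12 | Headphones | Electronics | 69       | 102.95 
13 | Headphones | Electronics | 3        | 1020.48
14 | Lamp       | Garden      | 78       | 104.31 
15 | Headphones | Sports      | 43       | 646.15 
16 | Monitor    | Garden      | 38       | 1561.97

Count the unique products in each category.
SELECT category, COUNT(DISTINCT product)
FROM sales
GROUP BY category

Result:
  Clothing: 1 distinct
  Electronics: 2 distinct
  Garden: 5 distinct
  Sports: 6 distinct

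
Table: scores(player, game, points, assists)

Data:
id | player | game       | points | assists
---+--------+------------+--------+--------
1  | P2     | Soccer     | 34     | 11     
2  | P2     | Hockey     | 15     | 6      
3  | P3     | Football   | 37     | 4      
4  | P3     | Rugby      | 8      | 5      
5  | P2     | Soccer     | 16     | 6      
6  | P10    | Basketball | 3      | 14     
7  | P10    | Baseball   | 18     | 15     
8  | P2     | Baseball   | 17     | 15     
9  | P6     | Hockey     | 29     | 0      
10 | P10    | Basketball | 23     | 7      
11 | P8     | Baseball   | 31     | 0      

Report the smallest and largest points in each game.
SELECT game, MIN(points), MAX(points)
FROM scores
GROUP BY game

Result:
  Baseball: min=17, max=31
  Basketball: min=3, max=23
  Football: min=37, max=37
  Hockey: min=15, max=29
  Rugby: min=8, max=8
  Soccer: min=16, max=34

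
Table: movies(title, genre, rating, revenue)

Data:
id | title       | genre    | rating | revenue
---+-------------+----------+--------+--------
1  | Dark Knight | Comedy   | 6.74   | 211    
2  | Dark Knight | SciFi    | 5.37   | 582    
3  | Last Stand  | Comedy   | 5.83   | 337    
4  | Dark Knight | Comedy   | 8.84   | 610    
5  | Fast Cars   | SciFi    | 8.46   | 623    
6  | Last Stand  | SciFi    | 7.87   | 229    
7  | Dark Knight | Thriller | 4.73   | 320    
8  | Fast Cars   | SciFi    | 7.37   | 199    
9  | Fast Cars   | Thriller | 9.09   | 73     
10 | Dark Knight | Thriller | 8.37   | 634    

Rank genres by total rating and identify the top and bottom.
SELECT genre, SUM(rating)
FROM movies
GROUP BY genre
ORDER BY SUM(rating)

All groups:
  Comedy: 21.41
  Thriller: 22.19
  SciFi: 29.07

Highest: SciFi (29.07)
Lowest: Comedy (21.41)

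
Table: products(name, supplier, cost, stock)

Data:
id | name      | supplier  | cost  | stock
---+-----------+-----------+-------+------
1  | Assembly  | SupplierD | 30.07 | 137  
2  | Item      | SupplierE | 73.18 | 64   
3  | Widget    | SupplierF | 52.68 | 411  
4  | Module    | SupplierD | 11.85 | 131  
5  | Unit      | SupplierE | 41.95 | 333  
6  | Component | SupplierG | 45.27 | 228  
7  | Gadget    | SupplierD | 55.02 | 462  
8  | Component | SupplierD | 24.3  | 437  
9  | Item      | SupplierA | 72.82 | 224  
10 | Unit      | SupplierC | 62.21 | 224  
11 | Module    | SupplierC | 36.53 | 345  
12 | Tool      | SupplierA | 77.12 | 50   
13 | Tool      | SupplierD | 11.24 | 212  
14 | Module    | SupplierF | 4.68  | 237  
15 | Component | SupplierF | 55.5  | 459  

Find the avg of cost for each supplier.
SELECT supplier, AVG(cost) as result
FROM products
GROUP BY supplier

Result:
  SupplierA: 74.97
  SupplierC: 49.37
  SupplierD: 26.50
  SupplierE: 57.57
  SupplierF: 37.62
  SupplierG: 45.27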